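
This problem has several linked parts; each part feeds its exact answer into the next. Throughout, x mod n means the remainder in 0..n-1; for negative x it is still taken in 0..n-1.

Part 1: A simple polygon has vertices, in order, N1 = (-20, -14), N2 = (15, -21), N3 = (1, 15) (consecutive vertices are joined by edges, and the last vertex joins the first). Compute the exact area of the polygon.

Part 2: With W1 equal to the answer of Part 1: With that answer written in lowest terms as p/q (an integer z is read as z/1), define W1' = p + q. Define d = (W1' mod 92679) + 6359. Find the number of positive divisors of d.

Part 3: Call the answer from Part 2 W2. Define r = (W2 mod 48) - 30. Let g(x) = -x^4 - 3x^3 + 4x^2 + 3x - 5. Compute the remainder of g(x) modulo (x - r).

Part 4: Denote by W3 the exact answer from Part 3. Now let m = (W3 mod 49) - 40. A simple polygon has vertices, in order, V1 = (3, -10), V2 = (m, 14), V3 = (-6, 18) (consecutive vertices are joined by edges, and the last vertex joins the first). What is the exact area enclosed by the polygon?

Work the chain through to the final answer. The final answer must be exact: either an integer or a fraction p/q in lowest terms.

130

Part 1: cross terms: (-20*-21 - 15*-14)=630, (15*15 - 1*-21)=246, (1*-14 - -20*15)=286; twice the area = |1162| = 1162; area = 581; answer 581
Part 2: W1 = 581; threaded value p + q = 582; d = 6941; 6941 = 11 * 631; number of divisors = (1+1) * (1+1) = 4; answer 4
Part 3: W2 = 4; r = -26; remainder = value at the root: -1*(-26)^4 - 3*(-26)^3 + 4*(-26)^2 + 3*(-26)^1 - 5 = (-456976) + (52728) + (2704) + (-78) + (-5) = -401627; answer -401627
Part 4: W3 = -401627; m = -14; cross terms: (3*14 - -14*-10)=-98, (-14*18 - -6*14)=-168, (-6*-10 - 3*18)=6; twice the area = |-260| = 260; area = 130; answer 130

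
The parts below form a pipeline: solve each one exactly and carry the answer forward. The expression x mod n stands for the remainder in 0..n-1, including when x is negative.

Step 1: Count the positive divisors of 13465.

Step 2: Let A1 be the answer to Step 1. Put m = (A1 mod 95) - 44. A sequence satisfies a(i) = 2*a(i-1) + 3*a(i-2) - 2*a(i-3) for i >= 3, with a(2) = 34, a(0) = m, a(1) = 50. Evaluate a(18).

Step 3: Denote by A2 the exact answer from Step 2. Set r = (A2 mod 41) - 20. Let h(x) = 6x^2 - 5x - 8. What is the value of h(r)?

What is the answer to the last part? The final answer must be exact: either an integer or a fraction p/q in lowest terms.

1417

Step 1: 13465 = 5 * 2693; number of divisors = (1+1) * (1+1) = 4; answer 4
Step 2: A1 = 4; m = -40; a(3) = 2*(34) + 3*(50) - 2*(-40) = 298; iterating: a(3)=298, a(4)=598, a(5)=2022, a(6)=5242, a(7)=15354, a(8)=42390, a(9)=120358, a(10)=337178, a(11)=950650, a(12)=2672118, a(13)=7521830, a(14)=21158714, a(15)=59538682, a(16)=167509846, a(17)=471318310, a(18)=1326088794; answer 1326088794
Step 3: A2 = 1326088794; r = -15; 6*(-15)^2 - 5*(-15)^1 - 8 = (1350) + (75) + (-8) = 1417; answer 1417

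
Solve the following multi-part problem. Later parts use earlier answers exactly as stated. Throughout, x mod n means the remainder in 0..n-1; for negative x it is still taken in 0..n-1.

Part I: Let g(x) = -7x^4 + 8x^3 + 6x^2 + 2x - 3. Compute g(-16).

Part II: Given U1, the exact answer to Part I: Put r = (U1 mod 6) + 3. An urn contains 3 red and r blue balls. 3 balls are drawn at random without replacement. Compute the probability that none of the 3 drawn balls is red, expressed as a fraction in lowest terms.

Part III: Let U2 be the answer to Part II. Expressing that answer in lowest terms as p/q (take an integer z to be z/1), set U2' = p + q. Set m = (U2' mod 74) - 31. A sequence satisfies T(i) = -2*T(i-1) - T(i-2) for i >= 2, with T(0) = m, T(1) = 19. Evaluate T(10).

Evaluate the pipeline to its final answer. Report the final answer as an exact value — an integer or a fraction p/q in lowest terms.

Part I: -7*(-16)^4 + 8*(-16)^3 + 6*(-16)^2 + 2*(-16)^1 - 3 = (-458752) + (-32768) + (1536) + (-32) + (-3) = -490019; answer -490019
Part II: U1 = -490019; r = 4; total draws C(7,3) = 35; favorable C(4,3) = 4; P = 4/35; answer 4/35
Part III: U2 = 4/35; threaded value p + q = 39; m = 8; T(2) = -2*(19) - 1*(8) = -46; iterating: T(2)=-46, T(3)=73, T(4)=-100, T(5)=127, T(6)=-154, T(7)=181, T(8)=-208, T(9)=235, T(10)=-262; answer -262

-262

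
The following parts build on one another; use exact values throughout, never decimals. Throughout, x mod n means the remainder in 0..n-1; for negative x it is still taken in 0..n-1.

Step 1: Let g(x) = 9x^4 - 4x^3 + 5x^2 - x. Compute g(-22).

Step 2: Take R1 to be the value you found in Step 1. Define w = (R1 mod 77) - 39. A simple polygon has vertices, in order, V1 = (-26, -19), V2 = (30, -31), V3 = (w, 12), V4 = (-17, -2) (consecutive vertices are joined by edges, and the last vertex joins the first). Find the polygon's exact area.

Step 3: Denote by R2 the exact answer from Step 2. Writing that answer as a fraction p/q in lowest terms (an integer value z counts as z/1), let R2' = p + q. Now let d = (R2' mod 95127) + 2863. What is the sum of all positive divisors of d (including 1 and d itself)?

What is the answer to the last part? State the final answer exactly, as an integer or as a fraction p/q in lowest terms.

Step 1: 9*(-22)^4 - 4*(-22)^3 + 5*(-22)^2 - 1*(-22)^1 = (2108304) + (42592) + (2420) + (22) = 2153338; answer 2153338
Step 2: R1 = 2153338; w = -6; cross terms: (-26*-31 - 30*-19)=1376, (30*12 - -6*-31)=174, (-6*-2 - -17*12)=216, (-17*-19 - -26*-2)=271; twice the area = |2037| = 2037; area = 2037/2; answer 2037/2
Step 3: R2 = 2037/2; threaded value p + q = 2039; d = 4902; 4902 = 2 * 3 * 19 * 43; sigma = (1 + 2) * (1 + 3) * (1 + 19) * (1 + 43) = 3 * 4 * 20 * 44 = 10560; answer 10560

10560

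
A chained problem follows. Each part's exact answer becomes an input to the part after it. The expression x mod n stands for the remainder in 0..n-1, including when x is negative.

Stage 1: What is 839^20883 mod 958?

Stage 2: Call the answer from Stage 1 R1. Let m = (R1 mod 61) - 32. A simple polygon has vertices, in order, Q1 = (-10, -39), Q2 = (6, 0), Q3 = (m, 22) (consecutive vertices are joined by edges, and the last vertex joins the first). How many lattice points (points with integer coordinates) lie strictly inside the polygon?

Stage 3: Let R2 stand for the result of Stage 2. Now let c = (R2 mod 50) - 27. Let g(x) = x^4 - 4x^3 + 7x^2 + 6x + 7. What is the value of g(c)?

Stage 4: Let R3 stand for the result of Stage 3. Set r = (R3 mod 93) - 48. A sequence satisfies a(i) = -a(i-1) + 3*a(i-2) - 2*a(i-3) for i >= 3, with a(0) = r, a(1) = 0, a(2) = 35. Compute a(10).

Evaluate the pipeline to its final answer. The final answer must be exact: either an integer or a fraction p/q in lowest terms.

52500

Stage 1: squarings mod 958: 839^1=839, 839^2=749, 839^4=571, 839^8=321, 839^16=535, 839^32=741, 839^64=147, 839^128=533, 839^256=521, 839^512=327, 839^1024=591, 839^2048=569, 839^4096=915, 839^8192=891, 839^16384=657; 839^20883 = 839^1 * 839^2 * 839^16 * 839^128 * 839^256 * 839^4096 * 839^16384 = 293 (mod 958); answer 293
Stage 2: R1 = 293; m = 17; cross terms: (-10*0 - 6*-39)=234, (6*22 - 17*0)=132, (17*-39 - -10*22)=-443; twice the area = |-77| = 77; area = 77/2; boundary points = 1 + 11 + 1 = 13; strictly interior points = area - boundary/2 + 1 = 33; answer 33
Stage 3: R2 = 33; c = 6; 1*(6)^4 - 4*(6)^3 + 7*(6)^2 + 6*(6)^1 + 7 = (1296) + (-864) + (252) + (36) + (7) = 727; answer 727
Stage 4: R3 = 727; r = 28; a(3) = -1*(35) + 3*(0) - 2*(28) = -91; iterating: a(3)=-91, a(4)=196, a(5)=-539, a(6)=1309, a(7)=-3318, a(8)=8323, a(9)=-20895, a(10)=52500; answer 52500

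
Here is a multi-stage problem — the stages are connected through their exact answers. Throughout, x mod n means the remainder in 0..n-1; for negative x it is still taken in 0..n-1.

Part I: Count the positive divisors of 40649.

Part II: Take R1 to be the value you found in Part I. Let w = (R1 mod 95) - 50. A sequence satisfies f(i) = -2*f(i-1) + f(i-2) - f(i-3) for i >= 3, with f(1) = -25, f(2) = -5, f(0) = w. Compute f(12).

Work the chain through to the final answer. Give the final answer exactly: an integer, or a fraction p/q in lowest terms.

Part I: 40649 = 7 * 5807; number of divisors = (1+1) * (1+1) = 4; answer 4
Part II: R1 = 4; w = -46; f(3) = -2*(-5) + 1*(-25) - 1*(-46) = 31; iterating: f(3)=31, f(4)=-42, f(5)=120, f(6)=-313, f(7)=788, f(8)=-2009, f(9)=5119, f(10)=-13035, f(11)=33198, f(12)=-84550; answer -84550

-84550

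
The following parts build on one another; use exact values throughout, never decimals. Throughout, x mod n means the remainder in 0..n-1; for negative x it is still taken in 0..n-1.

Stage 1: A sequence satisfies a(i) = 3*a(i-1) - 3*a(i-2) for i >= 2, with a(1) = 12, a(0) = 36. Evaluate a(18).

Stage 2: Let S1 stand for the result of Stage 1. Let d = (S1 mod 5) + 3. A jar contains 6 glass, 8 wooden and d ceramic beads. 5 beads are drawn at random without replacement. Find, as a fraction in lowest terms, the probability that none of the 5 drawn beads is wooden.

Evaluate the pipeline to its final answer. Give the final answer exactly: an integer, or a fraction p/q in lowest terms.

77/1938

Stage 1: a(2) = 3*(12) - 3*(36) = -72; iterating: a(2)=-72, a(3)=-252, a(4)=-540, a(5)=-864, a(6)=-972, a(7)=-324, a(8)=1944, a(9)=6804, a(10)=14580, a(11)=23328, a(12)=26244, a(13)=8748, a(14)=-52488, a(15)=-183708, a(16)=-393660, a(17)=-629856, a(18)=-708588; answer -708588
Stage 2: S1 = -708588; d = 5; total draws C(19,5) = 11628; favorable C(11,5) = 462; P = 77/1938; answer 77/1938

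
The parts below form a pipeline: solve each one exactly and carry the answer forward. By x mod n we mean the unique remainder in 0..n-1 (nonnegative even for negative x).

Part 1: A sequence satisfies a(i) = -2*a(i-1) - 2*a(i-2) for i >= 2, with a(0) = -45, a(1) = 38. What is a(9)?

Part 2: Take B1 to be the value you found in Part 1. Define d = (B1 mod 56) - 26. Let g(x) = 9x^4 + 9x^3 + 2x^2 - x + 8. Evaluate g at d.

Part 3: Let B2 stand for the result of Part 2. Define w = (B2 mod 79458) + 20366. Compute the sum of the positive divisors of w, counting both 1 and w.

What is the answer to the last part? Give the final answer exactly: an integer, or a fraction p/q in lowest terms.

144180

Part 1: a(2) = -2*(38) - 2*(-45) = 14; iterating: a(2)=14, a(3)=-104, a(4)=180, a(5)=-152, a(6)=-56, a(7)=416, a(8)=-720, a(9)=608; answer 608
Part 2: B1 = 608; d = 22; 9*(22)^4 + 9*(22)^3 + 2*(22)^2 - 1*(22)^1 + 8 = (2108304) + (95832) + (968) + (-22) + (8) = 2205090; answer 2205090
Part 3: B2 = 2205090; w = 80090; 80090 = 2 * 5 * 8009; sigma = (1 + 2) * (1 + 5) * (1 + 8009) = 3 * 6 * 8010 = 144180; answer 144180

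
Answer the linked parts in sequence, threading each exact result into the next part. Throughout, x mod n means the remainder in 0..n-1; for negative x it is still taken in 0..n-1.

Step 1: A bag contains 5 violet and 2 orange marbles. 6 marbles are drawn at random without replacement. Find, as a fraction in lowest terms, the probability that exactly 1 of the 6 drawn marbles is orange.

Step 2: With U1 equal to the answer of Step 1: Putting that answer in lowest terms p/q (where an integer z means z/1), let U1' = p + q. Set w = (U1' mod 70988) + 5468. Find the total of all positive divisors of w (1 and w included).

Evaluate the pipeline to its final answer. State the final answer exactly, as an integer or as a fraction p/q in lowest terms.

Step 1: total draws C(7,6) = 7; favorable C(2,1)*C(5,5) = 2; P = 2/7; answer 2/7
Step 2: U1 = 2/7; threaded value p + q = 9; w = 5477; 5477 is prime, so its only divisors are 1 and 5477; sigma = 1 + 5477 = 5478; answer 5478

5478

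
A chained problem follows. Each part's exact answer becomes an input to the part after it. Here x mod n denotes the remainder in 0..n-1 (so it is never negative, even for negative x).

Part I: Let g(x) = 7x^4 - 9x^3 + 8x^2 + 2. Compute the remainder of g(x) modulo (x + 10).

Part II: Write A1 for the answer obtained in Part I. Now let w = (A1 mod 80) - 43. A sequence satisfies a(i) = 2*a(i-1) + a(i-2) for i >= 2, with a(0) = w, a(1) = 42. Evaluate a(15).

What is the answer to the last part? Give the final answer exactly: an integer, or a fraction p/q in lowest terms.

Part I: remainder = value at the root: 7*(-10)^4 - 9*(-10)^3 + 8*(-10)^2 + 2 = (70000) + (9000) + (800) + (2) = 79802; answer 79802
Part II: A1 = 79802; w = -1; a(2) = 2*(42) + 1*(-1) = 83; iterating: a(2)=83, a(3)=208, a(4)=499, a(5)=1206, a(6)=2911, a(7)=7028, a(8)=16967, a(9)=40962, a(10)=98891, a(11)=238744, a(12)=576379, a(13)=1391502, a(14)=3359383, a(15)=8110268; answer 8110268

8110268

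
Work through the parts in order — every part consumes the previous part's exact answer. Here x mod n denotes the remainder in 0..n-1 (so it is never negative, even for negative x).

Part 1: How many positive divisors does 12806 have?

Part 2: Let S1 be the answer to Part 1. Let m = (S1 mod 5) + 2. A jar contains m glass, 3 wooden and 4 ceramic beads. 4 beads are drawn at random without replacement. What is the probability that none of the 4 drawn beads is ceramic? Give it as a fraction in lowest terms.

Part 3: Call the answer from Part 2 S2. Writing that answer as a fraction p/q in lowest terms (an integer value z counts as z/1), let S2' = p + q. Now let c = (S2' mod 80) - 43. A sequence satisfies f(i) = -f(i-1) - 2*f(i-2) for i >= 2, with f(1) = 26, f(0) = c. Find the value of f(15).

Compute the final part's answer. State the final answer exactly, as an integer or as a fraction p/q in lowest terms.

-494

Part 1: 12806 = 2 * 19 * 337; number of divisors = (1+1) * (1+1) * (1+1) = 8; answer 8
Part 2: S1 = 8; m = 5; total draws C(12,4) = 495; favorable C(8,4) = 70; P = 14/99; answer 14/99
Part 3: S2 = 14/99; threaded value p + q = 113; c = -10; f(2) = -1*(26) - 2*(-10) = -6; iterating: f(2)=-6, f(3)=-46, f(4)=58, f(5)=34, f(6)=-150, f(7)=82, f(8)=218, f(9)=-382, f(10)=-54, f(11)=818, f(12)=-710, f(13)=-926, f(14)=2346, f(15)=-494; answer -494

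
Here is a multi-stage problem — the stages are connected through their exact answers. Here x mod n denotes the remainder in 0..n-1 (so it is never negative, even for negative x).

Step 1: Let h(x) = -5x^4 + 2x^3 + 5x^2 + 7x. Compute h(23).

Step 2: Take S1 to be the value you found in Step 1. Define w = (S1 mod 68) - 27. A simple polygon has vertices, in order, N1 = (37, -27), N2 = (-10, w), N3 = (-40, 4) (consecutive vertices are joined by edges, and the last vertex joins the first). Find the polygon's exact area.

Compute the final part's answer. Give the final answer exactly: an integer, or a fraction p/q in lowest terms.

Step 1: -5*(23)^4 + 2*(23)^3 + 5*(23)^2 + 7*(23)^1 = (-1399205) + (24334) + (2645) + (161) = -1372065; answer -1372065
Step 2: S1 = -1372065; w = 12; cross terms: (37*12 - -10*-27)=174, (-10*4 - -40*12)=440, (-40*-27 - 37*4)=932; twice the area = |1546| = 1546; area = 773; answer 773

773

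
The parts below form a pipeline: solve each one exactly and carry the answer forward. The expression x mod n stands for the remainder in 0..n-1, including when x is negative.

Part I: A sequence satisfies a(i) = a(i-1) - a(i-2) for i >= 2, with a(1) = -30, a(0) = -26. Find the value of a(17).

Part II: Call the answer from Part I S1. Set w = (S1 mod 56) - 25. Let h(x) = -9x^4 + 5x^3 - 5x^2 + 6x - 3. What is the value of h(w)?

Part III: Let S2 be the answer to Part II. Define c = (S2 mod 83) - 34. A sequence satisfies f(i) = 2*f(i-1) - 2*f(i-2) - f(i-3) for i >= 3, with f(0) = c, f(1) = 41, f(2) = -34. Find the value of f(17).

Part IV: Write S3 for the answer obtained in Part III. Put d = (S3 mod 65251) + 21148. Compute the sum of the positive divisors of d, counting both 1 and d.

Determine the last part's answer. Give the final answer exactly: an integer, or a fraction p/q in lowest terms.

Part I: a(2) = 1*(-30) - 1*(-26) = -4; iterating: a(2)=-4, a(3)=26, a(4)=30, a(5)=4, a(6)=-26, a(7)=-30, a(8)=-4, a(9)=26, a(10)=30, a(11)=4, a(12)=-26, a(13)=-30, a(14)=-4, a(15)=26, a(16)=30, a(17)=4; answer 4
Part II: S1 = 4; w = -21; -9*(-21)^4 + 5*(-21)^3 - 5*(-21)^2 + 6*(-21)^1 - 3 = (-1750329) + (-46305) + (-2205) + (-126) + (-3) = -1798968; answer -1798968
Part III: S2 = -1798968; c = 23; f(3) = 2*(-34) - 2*(41) - 1*(23) = -173; iterating: f(3)=-173, f(4)=-319, f(5)=-258, f(6)=295, f(7)=1425, f(8)=2518, f(9)=1891, f(10)=-2679, f(11)=-11658, f(12)=-19849, f(13)=-13703, f(14)=23950, f(15)=95155, f(16)=156113, f(17)=97966; answer 97966
Part IV: S3 = 97966; d = 53863; 53863 = 61 * 883; sigma = (1 + 61) * (1 + 883) = 62 * 884 = 54808; answer 54808

54808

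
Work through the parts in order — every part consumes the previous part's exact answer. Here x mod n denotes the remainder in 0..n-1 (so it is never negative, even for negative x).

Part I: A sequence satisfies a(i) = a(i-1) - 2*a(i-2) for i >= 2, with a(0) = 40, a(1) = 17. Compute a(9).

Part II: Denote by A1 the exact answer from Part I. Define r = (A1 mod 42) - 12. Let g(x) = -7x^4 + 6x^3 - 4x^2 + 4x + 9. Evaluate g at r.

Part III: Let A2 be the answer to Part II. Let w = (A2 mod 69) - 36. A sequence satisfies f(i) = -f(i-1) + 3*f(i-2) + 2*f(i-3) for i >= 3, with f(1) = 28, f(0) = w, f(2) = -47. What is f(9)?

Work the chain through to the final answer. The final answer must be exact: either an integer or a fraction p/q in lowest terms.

4849

Part I: a(2) = 1*(17) - 2*(40) = -63; iterating: a(2)=-63, a(3)=-97, a(4)=29, a(5)=223, a(6)=165, a(7)=-281, a(8)=-611, a(9)=-49; answer -49
Part II: A1 = -49; r = 23; -7*(23)^4 + 6*(23)^3 - 4*(23)^2 + 4*(23)^1 + 9 = (-1958887) + (73002) + (-2116) + (92) + (9) = -1887900; answer -1887900
Part III: A2 = -1887900; w = -27; f(3) = -1*(-47) + 3*(28) + 2*(-27) = 77; iterating: f(3)=77, f(4)=-162, f(5)=299, f(6)=-631, f(7)=1204, f(8)=-2499, f(9)=4849; answer 4849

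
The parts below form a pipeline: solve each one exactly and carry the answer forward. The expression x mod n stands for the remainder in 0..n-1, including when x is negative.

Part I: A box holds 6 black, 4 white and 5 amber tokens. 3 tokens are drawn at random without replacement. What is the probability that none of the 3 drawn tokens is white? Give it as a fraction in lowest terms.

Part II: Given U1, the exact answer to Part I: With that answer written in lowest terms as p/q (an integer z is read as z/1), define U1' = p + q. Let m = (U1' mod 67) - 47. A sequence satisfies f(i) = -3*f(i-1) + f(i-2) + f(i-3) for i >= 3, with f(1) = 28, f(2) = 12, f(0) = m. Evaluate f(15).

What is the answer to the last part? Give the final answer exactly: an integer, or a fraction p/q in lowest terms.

Part I: total draws C(15,3) = 455; favorable C(11,3) = 165; P = 33/91; answer 33/91
Part II: U1 = 33/91; threaded value p + q = 124; m = 10; f(3) = -3*(12) + 1*(28) + 1*(10) = 2; iterating: f(3)=2, f(4)=34, f(5)=-88, f(6)=300, f(7)=-954, f(8)=3074, f(9)=-9876, f(10)=31748, f(11)=-102046, f(12)=328010, f(13)=-1054328, f(14)=3388948, f(15)=-10893162; answer -10893162

-10893162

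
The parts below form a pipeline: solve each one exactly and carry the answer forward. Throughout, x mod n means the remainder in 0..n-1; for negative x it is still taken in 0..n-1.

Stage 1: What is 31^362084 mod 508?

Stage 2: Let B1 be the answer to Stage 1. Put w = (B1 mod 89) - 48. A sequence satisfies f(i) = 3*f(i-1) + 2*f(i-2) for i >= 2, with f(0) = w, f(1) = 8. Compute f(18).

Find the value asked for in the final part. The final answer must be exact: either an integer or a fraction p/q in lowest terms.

15337932418

Stage 1: squarings mod 508: 31^1=31, 31^2=453, 31^4=485, 31^8=21, 31^16=441, 31^32=425, 31^64=285, 31^128=453, 31^256=485, 31^512=21, 31^1024=441, 31^2048=425, 31^4096=285, 31^8192=453, 31^16384=485, 31^32768=21, 31^65536=441, 31^131072=425, 31^262144=285; 31^362084 = 31^4 * 31^32 * 31^64 * 31^512 * 31^1024 * 31^32768 * 31^65536 * 31^262144 = 225 (mod 508); answer 225
Stage 2: B1 = 225; w = -1; f(2) = 3*(8) + 2*(-1) = 22; iterating: f(2)=22, f(3)=82, f(4)=290, f(5)=1034, f(6)=3682, f(7)=13114, f(8)=46706, f(9)=166346, f(10)=592450, f(11)=2110042, f(12)=7515026, f(13)=26765162, f(14)=95325538, f(15)=339506938, f(16)=1209171890, f(17)=4306529546, f(18)=15337932418; answer 15337932418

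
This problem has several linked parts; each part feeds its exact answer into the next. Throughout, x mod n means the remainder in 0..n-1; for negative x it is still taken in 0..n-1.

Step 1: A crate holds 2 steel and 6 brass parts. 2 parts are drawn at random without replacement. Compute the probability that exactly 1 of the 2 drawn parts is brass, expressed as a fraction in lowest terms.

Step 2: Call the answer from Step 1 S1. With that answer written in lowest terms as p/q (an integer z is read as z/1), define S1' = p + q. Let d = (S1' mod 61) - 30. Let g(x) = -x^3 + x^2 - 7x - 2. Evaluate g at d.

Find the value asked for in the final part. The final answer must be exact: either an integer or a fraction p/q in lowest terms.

8538

Step 1: total draws C(8,2) = 28; favorable C(6,1)*C(2,1) = 12; P = 3/7; answer 3/7
Step 2: S1 = 3/7; threaded value p + q = 10; d = -20; -1*(-20)^3 + 1*(-20)^2 - 7*(-20)^1 - 2 = (8000) + (400) + (140) + (-2) = 8538; answer 8538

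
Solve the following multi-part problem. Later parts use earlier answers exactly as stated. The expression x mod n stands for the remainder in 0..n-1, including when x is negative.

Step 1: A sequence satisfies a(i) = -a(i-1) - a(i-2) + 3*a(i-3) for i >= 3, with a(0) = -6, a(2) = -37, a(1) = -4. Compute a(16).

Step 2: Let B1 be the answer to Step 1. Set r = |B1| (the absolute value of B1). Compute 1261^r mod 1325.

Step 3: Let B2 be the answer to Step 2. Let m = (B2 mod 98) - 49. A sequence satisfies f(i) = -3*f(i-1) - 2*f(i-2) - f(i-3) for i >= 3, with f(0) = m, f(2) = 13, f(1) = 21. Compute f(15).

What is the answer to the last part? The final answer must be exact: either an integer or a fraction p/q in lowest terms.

-2058115

Step 1: a(3) = -1*(-37) - 1*(-4) + 3*(-6) = 23; iterating: a(3)=23, a(4)=2, a(5)=-136, a(6)=203, a(7)=-61, a(8)=-550, a(9)=1220, a(10)=-853, a(11)=-2017, a(12)=6530, a(13)=-7072, a(14)=-5509, a(15)=32171, a(16)=-47878; answer -47878
Step 2: B1 = -47878; r = 47878; squarings mod 1325: 1261^1=1261, 1261^2=121, 1261^4=66, 1261^8=381, 1261^16=736, 1261^32=1096, 1261^64=766, 1261^128=1106, 1261^256=261, 1261^512=546, 1261^1024=1316, 1261^2048=81, 1261^4096=1261, 1261^8192=121, 1261^16384=66, 1261^32768=381; 1261^47878 = 1261^2 * 1261^4 * 1261^256 * 1261^512 * 1261^2048 * 1261^4096 * 1261^8192 * 1261^32768 = 1031 (mod 1325); answer 1031
Step 3: B2 = 1031; m = 2; f(3) = -3*(13) - 2*(21) - 1*(2) = -83; iterating: f(3)=-83, f(4)=202, f(5)=-453, f(6)=1038, f(7)=-2410, f(8)=5607, f(9)=-13039, f(10)=30313, f(11)=-70468, f(12)=163817, f(13)=-380828, f(14)=885318, f(15)=-2058115; answer -2058115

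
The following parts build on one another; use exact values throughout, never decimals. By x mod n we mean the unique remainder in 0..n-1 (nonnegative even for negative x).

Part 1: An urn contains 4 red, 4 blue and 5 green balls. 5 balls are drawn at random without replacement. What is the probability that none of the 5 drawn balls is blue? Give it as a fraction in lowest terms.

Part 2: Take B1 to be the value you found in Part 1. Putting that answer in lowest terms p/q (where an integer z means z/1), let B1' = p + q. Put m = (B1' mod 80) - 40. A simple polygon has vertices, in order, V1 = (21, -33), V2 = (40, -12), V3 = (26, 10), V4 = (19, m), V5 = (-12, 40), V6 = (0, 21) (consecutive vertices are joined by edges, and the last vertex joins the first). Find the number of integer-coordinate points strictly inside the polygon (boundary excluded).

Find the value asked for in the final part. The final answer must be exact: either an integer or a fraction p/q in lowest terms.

1528

Part 1: total draws C(13,5) = 1287; favorable C(9,5) = 126; P = 14/143; answer 14/143
Part 2: B1 = 14/143; threaded value p + q = 157; m = 37; cross terms: (21*-12 - 40*-33)=1068, (40*10 - 26*-12)=712, (26*37 - 19*10)=772, (19*40 - -12*37)=1204, (-12*21 - 0*40)=-252, (0*-33 - 21*21)=-441; twice the area = |3063| = 3063; area = 3063/2; boundary points = 1 + 2 + 1 + 1 + 1 + 3 = 9; strictly interior points = area - boundary/2 + 1 = 1528; answer 1528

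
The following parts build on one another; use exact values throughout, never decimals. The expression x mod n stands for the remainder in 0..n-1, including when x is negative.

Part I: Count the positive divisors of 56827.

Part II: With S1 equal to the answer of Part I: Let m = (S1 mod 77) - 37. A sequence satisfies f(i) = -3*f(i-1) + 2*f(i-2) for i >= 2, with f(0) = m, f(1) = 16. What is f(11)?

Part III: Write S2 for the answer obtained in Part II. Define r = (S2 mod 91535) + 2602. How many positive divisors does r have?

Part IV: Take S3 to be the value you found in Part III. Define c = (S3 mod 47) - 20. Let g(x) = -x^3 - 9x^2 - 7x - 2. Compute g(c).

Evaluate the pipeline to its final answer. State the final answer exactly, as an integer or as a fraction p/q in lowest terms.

Part I: 56827 is prime, so its only divisors are 1 and 56827; count = 2; answer 2
Part II: S1 = 2; m = -35; f(2) = -3*(16) + 2*(-35) = -118; iterating: f(2)=-118, f(3)=386, f(4)=-1394, f(5)=4954, f(6)=-17650, f(7)=62858, f(8)=-223874, f(9)=797338, f(10)=-2839762, f(11)=10113962; answer 10113962
Part III: S2 = 10113962; r = 47714; 47714 = 2 * 23857; number of divisors = (1+1) * (1+1) = 4; answer 4
Part IV: S3 = 4; c = -16; -1*(-16)^3 - 9*(-16)^2 - 7*(-16)^1 - 2 = (4096) + (-2304) + (112) + (-2) = 1902; answer 1902

1902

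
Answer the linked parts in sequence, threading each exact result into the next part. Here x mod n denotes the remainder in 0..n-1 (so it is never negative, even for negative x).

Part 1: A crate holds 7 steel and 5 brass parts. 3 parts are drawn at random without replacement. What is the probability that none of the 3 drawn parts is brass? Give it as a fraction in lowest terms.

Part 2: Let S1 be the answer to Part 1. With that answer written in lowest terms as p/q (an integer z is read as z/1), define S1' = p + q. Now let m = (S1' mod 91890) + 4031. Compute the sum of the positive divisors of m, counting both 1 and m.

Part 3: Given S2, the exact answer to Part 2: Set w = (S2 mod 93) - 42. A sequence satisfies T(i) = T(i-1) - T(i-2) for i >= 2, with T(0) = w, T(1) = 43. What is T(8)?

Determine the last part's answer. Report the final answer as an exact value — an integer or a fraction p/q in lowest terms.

52

Part 1: total draws C(12,3) = 220; favorable C(7,3) = 35; P = 7/44; answer 7/44
Part 2: S1 = 7/44; threaded value p + q = 51; m = 4082; 4082 = 2 * 13 * 157; sigma = (1 + 2) * (1 + 13) * (1 + 157) = 3 * 14 * 158 = 6636; answer 6636
Part 3: S2 = 6636; w = -9; T(2) = 1*(43) - 1*(-9) = 52; iterating: T(2)=52, T(3)=9, T(4)=-43, T(5)=-52, T(6)=-9, T(7)=43, T(8)=52; answer 52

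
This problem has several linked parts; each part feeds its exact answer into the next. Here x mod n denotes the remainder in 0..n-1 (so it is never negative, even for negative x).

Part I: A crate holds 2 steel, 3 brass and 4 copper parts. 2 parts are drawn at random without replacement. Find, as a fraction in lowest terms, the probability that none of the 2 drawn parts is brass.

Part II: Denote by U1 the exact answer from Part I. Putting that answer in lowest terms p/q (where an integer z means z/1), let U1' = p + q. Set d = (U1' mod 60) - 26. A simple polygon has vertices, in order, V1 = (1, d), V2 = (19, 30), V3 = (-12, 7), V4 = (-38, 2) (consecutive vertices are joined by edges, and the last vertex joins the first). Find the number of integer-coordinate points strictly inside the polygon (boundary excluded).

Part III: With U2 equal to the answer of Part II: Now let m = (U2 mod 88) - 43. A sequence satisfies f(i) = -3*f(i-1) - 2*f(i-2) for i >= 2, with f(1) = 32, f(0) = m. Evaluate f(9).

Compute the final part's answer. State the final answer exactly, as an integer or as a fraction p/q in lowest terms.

Part I: total draws C(9,2) = 36; favorable C(6,2) = 15; P = 5/12; answer 5/12
Part II: U1 = 5/12; threaded value p + q = 17; d = -9; cross terms: (1*30 - 19*-9)=201, (19*7 - -12*30)=493, (-12*2 - -38*7)=242, (-38*-9 - 1*2)=340; twice the area = |1276| = 1276; area = 638; boundary points = 3 + 1 + 1 + 1 = 6; strictly interior points = area - boundary/2 + 1 = 636; answer 636
Part III: U2 = 636; m = -23; f(2) = -3*(32) - 2*(-23) = -50; iterating: f(2)=-50, f(3)=86, f(4)=-158, f(5)=302, f(6)=-590, f(7)=1166, f(8)=-2318, f(9)=4622; answer 4622

4622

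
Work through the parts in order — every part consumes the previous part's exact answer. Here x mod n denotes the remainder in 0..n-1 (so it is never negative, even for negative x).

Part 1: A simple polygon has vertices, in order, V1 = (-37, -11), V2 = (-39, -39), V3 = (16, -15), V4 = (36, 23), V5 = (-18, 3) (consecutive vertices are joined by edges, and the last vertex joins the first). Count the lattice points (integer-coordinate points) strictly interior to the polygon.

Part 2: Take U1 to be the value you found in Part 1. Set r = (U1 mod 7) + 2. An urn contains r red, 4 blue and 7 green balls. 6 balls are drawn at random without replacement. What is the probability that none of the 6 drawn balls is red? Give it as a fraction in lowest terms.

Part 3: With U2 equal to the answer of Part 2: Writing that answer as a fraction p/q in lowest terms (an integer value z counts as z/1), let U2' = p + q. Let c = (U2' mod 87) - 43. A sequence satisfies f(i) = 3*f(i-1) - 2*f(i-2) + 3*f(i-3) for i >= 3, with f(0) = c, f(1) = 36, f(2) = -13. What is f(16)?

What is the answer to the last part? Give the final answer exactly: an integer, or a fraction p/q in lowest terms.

-18552709

Part 1: cross terms: (-37*-39 - -39*-11)=1014, (-39*-15 - 16*-39)=1209, (16*23 - 36*-15)=908, (36*3 - -18*23)=522, (-18*-11 - -37*3)=309; twice the area = |3962| = 3962; area = 1981; boundary points = 2 + 1 + 2 + 2 + 1 = 8; strictly interior points = area - boundary/2 + 1 = 1978; answer 1978
Part 2: U1 = 1978; r = 6; total draws C(17,6) = 12376; favorable C(11,6) = 462; P = 33/884; answer 33/884
Part 3: U2 = 33/884; threaded value p + q = 917; c = 4; f(3) = 3*(-13) - 2*(36) + 3*(4) = -99; iterating: f(3)=-99, f(4)=-163, f(5)=-330, f(6)=-961, f(7)=-2712, f(8)=-7204, f(9)=-19071, f(10)=-50941, f(11)=-136293, f(12)=-364210, f(13)=-972867, f(14)=-2599060, f(15)=-6944076, f(16)=-18552709; answer -18552709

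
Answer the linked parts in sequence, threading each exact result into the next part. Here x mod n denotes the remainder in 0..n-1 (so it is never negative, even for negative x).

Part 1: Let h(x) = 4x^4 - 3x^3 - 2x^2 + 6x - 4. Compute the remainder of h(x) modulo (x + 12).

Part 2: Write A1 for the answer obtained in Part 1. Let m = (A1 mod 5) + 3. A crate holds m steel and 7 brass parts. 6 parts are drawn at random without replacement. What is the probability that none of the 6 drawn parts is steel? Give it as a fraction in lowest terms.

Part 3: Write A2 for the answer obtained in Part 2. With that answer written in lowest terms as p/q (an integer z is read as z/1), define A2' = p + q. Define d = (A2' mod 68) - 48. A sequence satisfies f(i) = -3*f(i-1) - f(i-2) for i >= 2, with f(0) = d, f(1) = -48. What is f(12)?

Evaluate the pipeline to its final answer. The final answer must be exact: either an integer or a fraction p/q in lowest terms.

Part 1: remainder = value at the root: 4*(-12)^4 - 3*(-12)^3 - 2*(-12)^2 + 6*(-12)^1 - 4 = (82944) + (5184) + (-288) + (-72) + (-4) = 87764; answer 87764
Part 2: A1 = 87764; m = 7; total draws C(14,6) = 3003; favorable C(7,6) = 7; P = 1/429; answer 1/429
Part 3: A2 = 1/429; threaded value p + q = 430; d = -26; f(2) = -3*(-48) - 1*(-26) = 170; iterating: f(2)=170, f(3)=-462, f(4)=1216, f(5)=-3186, f(6)=8342, f(7)=-21840, f(8)=57178, f(9)=-149694, f(10)=391904, f(11)=-1026018, f(12)=2686150; answer 2686150

2686150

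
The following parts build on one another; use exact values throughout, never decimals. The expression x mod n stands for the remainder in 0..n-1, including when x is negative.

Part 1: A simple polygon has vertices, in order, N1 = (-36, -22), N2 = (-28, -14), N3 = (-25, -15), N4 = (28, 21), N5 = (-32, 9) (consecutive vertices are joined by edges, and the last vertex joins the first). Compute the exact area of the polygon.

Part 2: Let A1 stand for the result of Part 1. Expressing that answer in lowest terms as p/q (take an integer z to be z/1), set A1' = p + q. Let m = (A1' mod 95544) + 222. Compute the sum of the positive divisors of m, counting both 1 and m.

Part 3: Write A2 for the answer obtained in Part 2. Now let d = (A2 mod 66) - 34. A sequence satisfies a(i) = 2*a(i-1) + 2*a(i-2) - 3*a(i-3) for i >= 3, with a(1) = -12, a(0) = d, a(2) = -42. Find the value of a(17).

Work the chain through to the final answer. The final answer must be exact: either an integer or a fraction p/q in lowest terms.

Part 1: cross terms: (-36*-14 - -28*-22)=-112, (-28*-15 - -25*-14)=70, (-25*21 - 28*-15)=-105, (28*9 - -32*21)=924, (-32*-22 - -36*9)=1028; twice the area = |1805| = 1805; area = 1805/2; answer 1805/2
Part 2: A1 = 1805/2; threaded value p + q = 1807; m = 2029; 2029 is prime, so its only divisors are 1 and 2029; sigma = 1 + 2029 = 2030; answer 2030
Part 3: A2 = 2030; d = 16; a(3) = 2*(-42) + 2*(-12) - 3*(16) = -156; iterating: a(3)=-156, a(4)=-360, a(5)=-906, a(6)=-2064, a(7)=-4860, a(8)=-11130, a(9)=-25788, a(10)=-59256, a(11)=-136698, a(12)=-314544, a(13)=-724716, a(14)=-1668426, a(15)=-3842652, a(16)=-8848008, a(17)=-20376042; answer -20376042

-20376042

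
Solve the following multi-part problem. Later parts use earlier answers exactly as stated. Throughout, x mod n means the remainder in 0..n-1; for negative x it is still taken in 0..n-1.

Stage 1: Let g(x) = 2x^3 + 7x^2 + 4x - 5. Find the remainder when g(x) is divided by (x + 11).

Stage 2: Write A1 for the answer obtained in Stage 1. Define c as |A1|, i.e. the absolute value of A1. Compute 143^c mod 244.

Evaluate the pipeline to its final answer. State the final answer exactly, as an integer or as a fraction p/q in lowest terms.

13

Stage 1: remainder = value at the root: 2*(-11)^3 + 7*(-11)^2 + 4*(-11)^1 - 5 = (-2662) + (847) + (-44) + (-5) = -1864; answer -1864
Stage 2: A1 = -1864; c = 1864; squarings mod 244: 143^1=143, 143^2=197, 143^4=13, 143^8=169, 143^16=13, 143^32=169, 143^64=13, 143^128=169, 143^256=13, 143^512=169, 143^1024=13; 143^1864 = 143^8 * 143^64 * 143^256 * 143^512 * 143^1024 = 13 (mod 244); answer 13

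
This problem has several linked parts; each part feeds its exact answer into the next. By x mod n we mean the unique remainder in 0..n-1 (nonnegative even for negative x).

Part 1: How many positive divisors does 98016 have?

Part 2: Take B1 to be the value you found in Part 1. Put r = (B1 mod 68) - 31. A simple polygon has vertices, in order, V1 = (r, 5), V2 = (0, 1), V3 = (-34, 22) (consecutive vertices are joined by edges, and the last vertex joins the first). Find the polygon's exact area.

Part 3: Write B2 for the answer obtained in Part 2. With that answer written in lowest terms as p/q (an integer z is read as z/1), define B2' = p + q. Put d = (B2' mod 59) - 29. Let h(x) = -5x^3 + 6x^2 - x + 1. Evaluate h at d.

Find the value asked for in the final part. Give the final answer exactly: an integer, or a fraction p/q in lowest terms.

22033

Part 1: 98016 = 2^5 * 3 * 1021; number of divisors = (5+1) * (1+1) * (1+1) = 24; answer 24
Part 2: B1 = 24; r = -7; cross terms: (-7*1 - 0*5)=-7, (0*22 - -34*1)=34, (-34*5 - -7*22)=-16; twice the area = |11| = 11; area = 11/2; answer 11/2
Part 3: B2 = 11/2; threaded value p + q = 13; d = -16; -5*(-16)^3 + 6*(-16)^2 - 1*(-16)^1 + 1 = (20480) + (1536) + (16) + (1) = 22033; answer 22033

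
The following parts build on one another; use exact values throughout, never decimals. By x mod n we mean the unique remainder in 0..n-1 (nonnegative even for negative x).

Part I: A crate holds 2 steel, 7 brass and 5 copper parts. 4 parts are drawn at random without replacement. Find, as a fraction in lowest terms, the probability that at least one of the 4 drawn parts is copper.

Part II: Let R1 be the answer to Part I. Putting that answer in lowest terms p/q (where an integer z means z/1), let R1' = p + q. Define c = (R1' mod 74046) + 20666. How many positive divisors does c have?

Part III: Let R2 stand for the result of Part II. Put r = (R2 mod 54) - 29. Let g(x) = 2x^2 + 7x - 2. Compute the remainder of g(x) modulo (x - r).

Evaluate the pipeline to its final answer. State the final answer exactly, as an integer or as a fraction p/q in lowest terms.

Part I: total draws C(14,4) = 1001; complement C(9,4) = 126; favorable 1001 - 126 = 875; P = 125/143; answer 125/143
Part II: R1 = 125/143; threaded value p + q = 268; c = 20934; 20934 = 2 * 3^2 * 1163; number of divisors = (1+1) * (2+1) * (1+1) = 12; answer 12
Part III: R2 = 12; r = -17; remainder = value at the root: 2*(-17)^2 + 7*(-17)^1 - 2 = (578) + (-119) + (-2) = 457; answer 457

457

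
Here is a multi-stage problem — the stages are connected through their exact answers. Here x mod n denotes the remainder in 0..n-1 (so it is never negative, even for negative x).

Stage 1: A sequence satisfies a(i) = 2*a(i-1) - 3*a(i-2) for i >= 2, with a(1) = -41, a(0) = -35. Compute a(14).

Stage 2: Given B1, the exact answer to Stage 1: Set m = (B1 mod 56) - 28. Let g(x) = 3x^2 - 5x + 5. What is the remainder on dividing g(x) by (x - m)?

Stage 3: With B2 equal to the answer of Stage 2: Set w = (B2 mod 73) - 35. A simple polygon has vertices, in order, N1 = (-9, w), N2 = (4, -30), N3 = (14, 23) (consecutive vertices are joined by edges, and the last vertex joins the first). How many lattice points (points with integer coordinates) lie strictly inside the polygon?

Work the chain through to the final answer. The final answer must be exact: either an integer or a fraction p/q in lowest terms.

Stage 1: a(2) = 2*(-41) - 3*(-35) = 23; iterating: a(2)=23, a(3)=169, a(4)=269, a(5)=31, a(6)=-745, a(7)=-1583, a(8)=-931, a(9)=2887, a(10)=8567, a(11)=8473, a(12)=-8755, a(13)=-42929, a(14)=-59593; answer -59593
Stage 2: B1 = -59593; m = 19; remainder = value at the root: 3*(19)^2 - 5*(19)^1 + 5 = (1083) + (-95) + (5) = 993; answer 993
Stage 3: B2 = 993; w = 9; cross terms: (-9*-30 - 4*9)=234, (4*23 - 14*-30)=512, (14*9 - -9*23)=333; twice the area = |1079| = 1079; area = 1079/2; boundary points = 13 + 1 + 1 = 15; strictly interior points = area - boundary/2 + 1 = 533; answer 533

533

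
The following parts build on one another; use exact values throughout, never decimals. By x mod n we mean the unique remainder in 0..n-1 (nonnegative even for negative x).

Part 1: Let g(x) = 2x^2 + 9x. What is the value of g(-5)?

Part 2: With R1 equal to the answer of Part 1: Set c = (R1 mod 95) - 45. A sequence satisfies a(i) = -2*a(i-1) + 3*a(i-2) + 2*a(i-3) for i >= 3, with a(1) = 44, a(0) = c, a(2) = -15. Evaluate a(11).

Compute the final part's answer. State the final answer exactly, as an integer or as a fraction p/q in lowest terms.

Part 1: 2*(-5)^2 + 9*(-5)^1 = (50) + (-45) = 5; answer 5
Part 2: R1 = 5; c = -40; a(3) = -2*(-15) + 3*(44) + 2*(-40) = 82; iterating: a(3)=82, a(4)=-121, a(5)=458, a(6)=-1115, a(7)=3362, a(8)=-9153, a(9)=26162, a(10)=-73059, a(11)=206298; answer 206298

206298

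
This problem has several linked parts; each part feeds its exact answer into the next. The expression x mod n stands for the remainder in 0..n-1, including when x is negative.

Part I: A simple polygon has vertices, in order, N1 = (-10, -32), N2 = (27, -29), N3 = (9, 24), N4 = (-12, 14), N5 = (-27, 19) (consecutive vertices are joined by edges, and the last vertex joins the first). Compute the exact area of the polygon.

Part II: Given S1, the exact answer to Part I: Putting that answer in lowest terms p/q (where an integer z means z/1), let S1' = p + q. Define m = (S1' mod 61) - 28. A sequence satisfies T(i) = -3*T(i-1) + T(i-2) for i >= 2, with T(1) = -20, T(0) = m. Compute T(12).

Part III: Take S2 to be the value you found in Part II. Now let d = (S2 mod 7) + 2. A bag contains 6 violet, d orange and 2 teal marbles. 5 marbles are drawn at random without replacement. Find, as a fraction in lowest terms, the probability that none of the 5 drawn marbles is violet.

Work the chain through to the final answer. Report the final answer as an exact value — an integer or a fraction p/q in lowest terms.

3/52

Part I: cross terms: (-10*-29 - 27*-32)=1154, (27*24 - 9*-29)=909, (9*14 - -12*24)=414, (-12*19 - -27*14)=150, (-27*-32 - -10*19)=1054; twice the area = |3681| = 3681; area = 3681/2; answer 3681/2
Part II: S1 = 3681/2; threaded value p + q = 3683; m = -5; T(2) = -3*(-20) + 1*(-5) = 55; iterating: T(2)=55, T(3)=-185, T(4)=610, T(5)=-2015, T(6)=6655, T(7)=-21980, T(8)=72595, T(9)=-239765, T(10)=791890, T(11)=-2615435, T(12)=8638195; answer 8638195
Part III: S2 = 8638195; d = 8; total draws C(16,5) = 4368; favorable C(10,5) = 252; P = 3/52; answer 3/52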